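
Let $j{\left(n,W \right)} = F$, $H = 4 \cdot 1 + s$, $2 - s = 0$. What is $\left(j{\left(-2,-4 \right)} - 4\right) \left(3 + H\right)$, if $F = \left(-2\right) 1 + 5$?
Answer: $-9$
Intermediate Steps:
$s = 2$ ($s = 2 - 0 = 2 + 0 = 2$)
$H = 6$ ($H = 4 \cdot 1 + 2 = 4 + 2 = 6$)
$F = 3$ ($F = -2 + 5 = 3$)
$j{\left(n,W \right)} = 3$
$\left(j{\left(-2,-4 \right)} - 4\right) \left(3 + H\right) = \left(3 - 4\right) \left(3 + 6\right) = \left(-1\right) 9 = -9$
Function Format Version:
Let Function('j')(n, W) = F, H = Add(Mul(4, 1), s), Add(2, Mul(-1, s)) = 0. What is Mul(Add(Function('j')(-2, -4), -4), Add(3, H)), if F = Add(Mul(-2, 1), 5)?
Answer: -9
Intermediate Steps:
s = 2 (s = Add(2, Mul(-1, 0)) = Add(2, 0) = 2)
H = 6 (H = Add(Mul(4, 1), 2) = Add(4, 2) = 6)
F = 3 (F = Add(-2, 5) = 3)
Function('j')(n, W) = 3
Mul(Add(Function('j')(-2, -4), -4), Add(3, H)) = Mul(Add(3, -4), Add(3, 6)) = Mul(-1, 9) = -9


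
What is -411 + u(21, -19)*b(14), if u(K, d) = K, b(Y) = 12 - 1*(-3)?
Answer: -96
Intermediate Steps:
b(Y) = 15 (b(Y) = 12 + 3 = 15)
-411 + u(21, -19)*b(14) = -411 + 21*15 = -411 + 315 = -96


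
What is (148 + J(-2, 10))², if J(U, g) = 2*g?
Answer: 28224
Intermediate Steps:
(148 + J(-2, 10))² = (148 + 2*10)² = (148 + 20)² = 168² = 28224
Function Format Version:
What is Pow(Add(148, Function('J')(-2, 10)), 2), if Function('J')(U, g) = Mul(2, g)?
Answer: 28224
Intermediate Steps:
Pow(Add(148, Function('J')(-2, 10)), 2) = Pow(Add(148, Mul(2, 10)), 2) = Pow(Add(148, 20), 2) = Pow(168, 2) = 28224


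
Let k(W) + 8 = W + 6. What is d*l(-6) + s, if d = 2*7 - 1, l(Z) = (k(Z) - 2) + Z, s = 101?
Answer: -107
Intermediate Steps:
k(W) = -2 + W (k(W) = -8 + (W + 6) = -8 + (6 + W) = -2 + W)
l(Z) = -4 + 2*Z (l(Z) = ((-2 + Z) - 2) + Z = (-4 + Z) + Z = -4 + 2*Z)
d = 13 (d = 14 - 1 = 13)
d*l(-6) + s = 13*(-4 + 2*(-6)) + 101 = 13*(-4 - 12) + 101 = 13*(-16) + 101 = -208 + 101 = -107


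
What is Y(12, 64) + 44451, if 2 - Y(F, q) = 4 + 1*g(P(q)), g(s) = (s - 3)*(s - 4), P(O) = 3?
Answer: 44449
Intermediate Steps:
g(s) = (-4 + s)*(-3 + s) (g(s) = (-3 + s)*(-4 + s) = (-4 + s)*(-3 + s))
Y(F, q) = -2 (Y(F, q) = 2 - (4 + 1*(12 + 3**2 - 7*3)) = 2 - (4 + 1*(12 + 9 - 21)) = 2 - (4 + 1*0) = 2 - (4 + 0) = 2 - 1*4 = 2 - 4 = -2)
Y(12, 64) + 44451 = -2 + 44451 = 44449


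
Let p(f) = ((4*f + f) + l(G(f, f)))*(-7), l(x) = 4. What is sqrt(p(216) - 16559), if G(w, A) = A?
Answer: 3*I*sqrt(2683) ≈ 155.39*I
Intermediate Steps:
p(f) = -28 - 35*f (p(f) = ((4*f + f) + 4)*(-7) = (5*f + 4)*(-7) = (4 + 5*f)*(-7) = -28 - 35*f)
sqrt(p(216) - 16559) = sqrt((-28 - 35*216) - 16559) = sqrt((-28 - 7560) - 16559) = sqrt(-7588 - 16559) = sqrt(-24147) = 3*I*sqrt(2683)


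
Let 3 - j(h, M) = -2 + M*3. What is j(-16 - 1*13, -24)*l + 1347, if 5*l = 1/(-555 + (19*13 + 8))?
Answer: 2020423/1500 ≈ 1346.9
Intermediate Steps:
j(h, M) = 5 - 3*M (j(h, M) = 3 - (-2 + M*3) = 3 - (-2 + 3*M) = 3 + (2 - 3*M) = 5 - 3*M)
l = -1/1500 (l = 1/(5*(-555 + (19*13 + 8))) = 1/(5*(-555 + (247 + 8))) = 1/(5*(-555 + 255)) = (⅕)/(-300) = (⅕)*(-1/300) = -1/1500 ≈ -0.00066667)
j(-16 - 1*13, -24)*l + 1347 = (5 - 3*(-24))*(-1/1500) + 1347 = (5 + 72)*(-1/1500) + 1347 = 77*(-1/1500) + 1347 = -77/1500 + 1347 = 2020423/1500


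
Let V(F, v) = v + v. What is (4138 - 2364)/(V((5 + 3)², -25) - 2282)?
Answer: -887/1166 ≈ -0.76072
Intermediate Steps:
V(F, v) = 2*v
(4138 - 2364)/(V((5 + 3)², -25) - 2282) = (4138 - 2364)/(2*(-25) - 2282) = 1774/(-50 - 2282) = 1774/(-2332) = 1774*(-1/2332) = -887/1166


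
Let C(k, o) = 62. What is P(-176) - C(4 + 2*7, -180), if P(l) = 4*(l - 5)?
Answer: -786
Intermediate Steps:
P(l) = -20 + 4*l (P(l) = 4*(-5 + l) = -20 + 4*l)
P(-176) - C(4 + 2*7, -180) = (-20 + 4*(-176)) - 1*62 = (-20 - 704) - 62 = -724 - 62 = -786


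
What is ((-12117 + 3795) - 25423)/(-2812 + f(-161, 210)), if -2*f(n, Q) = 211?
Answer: 13498/1167 ≈ 11.566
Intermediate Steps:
f(n, Q) = -211/2 (f(n, Q) = -½*211 = -211/2)
((-12117 + 3795) - 25423)/(-2812 + f(-161, 210)) = ((-12117 + 3795) - 25423)/(-2812 - 211/2) = (-8322 - 25423)/(-5835/2) = -33745*(-2/5835) = 13498/1167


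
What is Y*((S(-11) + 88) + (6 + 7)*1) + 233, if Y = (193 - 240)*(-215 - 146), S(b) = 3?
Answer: 1764801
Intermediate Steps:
Y = 16967 (Y = -47*(-361) = 16967)
Y*((S(-11) + 88) + (6 + 7)*1) + 233 = 16967*((3 + 88) + (6 + 7)*1) + 233 = 16967*(91 + 13*1) + 233 = 16967*(91 + 13) + 233 = 16967*104 + 233 = 1764568 + 233 = 1764801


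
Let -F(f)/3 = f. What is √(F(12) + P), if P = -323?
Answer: I*√359 ≈ 18.947*I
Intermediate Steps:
F(f) = -3*f
√(F(12) + P) = √(-3*12 - 323) = √(-36 - 323) = √(-359) = I*√359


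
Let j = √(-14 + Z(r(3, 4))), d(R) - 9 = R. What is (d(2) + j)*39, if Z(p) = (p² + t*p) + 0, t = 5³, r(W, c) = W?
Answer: 429 + 39*√370 ≈ 1179.2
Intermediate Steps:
t = 125
d(R) = 9 + R
Z(p) = p² + 125*p (Z(p) = (p² + 125*p) + 0 = p² + 125*p)
j = √370 (j = √(-14 + 3*(125 + 3)) = √(-14 + 3*128) = √(-14 + 384) = √370 ≈ 19.235)
(d(2) + j)*39 = ((9 + 2) + √370)*39 = (11 + √370)*39 = 429 + 39*√370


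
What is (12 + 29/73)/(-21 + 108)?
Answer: 905/6351 ≈ 0.14250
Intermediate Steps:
(12 + 29/73)/(-21 + 108) = (12 + 29*(1/73))/87 = (12 + 29/73)/87 = (1/87)*(905/73) = 905/6351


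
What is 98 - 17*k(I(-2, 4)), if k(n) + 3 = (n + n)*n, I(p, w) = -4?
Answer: -395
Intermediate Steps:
k(n) = -3 + 2*n² (k(n) = -3 + (n + n)*n = -3 + (2*n)*n = -3 + 2*n²)
98 - 17*k(I(-2, 4)) = 98 - 17*(-3 + 2*(-4)²) = 98 - 17*(-3 + 2*16) = 98 - 17*(-3 + 32) = 98 - 17*29 = 98 - 493 = -395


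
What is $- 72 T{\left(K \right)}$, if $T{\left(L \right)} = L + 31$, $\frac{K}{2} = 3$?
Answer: $-2664$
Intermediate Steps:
$K = 6$ ($K = 2 \cdot 3 = 6$)
$T{\left(L \right)} = 31 + L$
$- 72 T{\left(K \right)} = - 72 \left(31 + 6\right) = \left(-72\right) 37 = -2664$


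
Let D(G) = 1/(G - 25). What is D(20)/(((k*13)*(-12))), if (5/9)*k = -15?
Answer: -1/21060 ≈ -4.7483e-5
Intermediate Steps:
k = -27 (k = (9/5)*(-15) = -27)
D(G) = 1/(-25 + G)
D(20)/(((k*13)*(-12))) = 1/((-25 + 20)*((-27*13*(-12)))) = 1/((-5)*((-351*(-12)))) = -⅕/4212 = -⅕*1/4212 = -1/21060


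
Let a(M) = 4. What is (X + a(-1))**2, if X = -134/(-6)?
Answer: 6241/9 ≈ 693.44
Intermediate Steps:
X = 67/3 (X = -134*(-1/6) = 67/3 ≈ 22.333)
(X + a(-1))**2 = (67/3 + 4)**2 = (79/3)**2 = 6241/9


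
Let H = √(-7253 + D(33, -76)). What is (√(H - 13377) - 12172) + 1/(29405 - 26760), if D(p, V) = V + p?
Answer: -32194939/2645 + √(-13377 + 8*I*√114) ≈ -12172.0 + 115.66*I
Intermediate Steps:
H = 8*I*√114 (H = √(-7253 + (-76 + 33)) = √(-7253 - 43) = √(-7296) = 8*I*√114 ≈ 85.417*I)
(√(H - 13377) - 12172) + 1/(29405 - 26760) = (√(8*I*√114 - 13377) - 12172) + 1/(29405 - 26760) = (√(-13377 + 8*I*√114) - 12172) + 1/2645 = (-12172 + √(-13377 + 8*I*√114)) + 1/2645 = -32194939/2645 + √(-13377 + 8*I*√114)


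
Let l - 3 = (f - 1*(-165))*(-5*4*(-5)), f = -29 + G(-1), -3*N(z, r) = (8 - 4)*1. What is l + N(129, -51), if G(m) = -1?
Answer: 40505/3 ≈ 13502.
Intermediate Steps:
N(z, r) = -4/3 (N(z, r) = -(8 - 4)/3 = -4/3)
f = -30 (f = -29 - 1 = -30)
l = 13503 (l = 3 + (-30 - 1*(-165))*(-5*4*(-5)) = 3 + (-30 + 165)*(-20*(-5)) = 3 + 135*100 = 3 + 13500 = 13503)
l + N(129, -51) = 13503 - 4/3 = 40505/3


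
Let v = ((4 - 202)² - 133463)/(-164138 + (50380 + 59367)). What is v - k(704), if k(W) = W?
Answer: -38197005/54391 ≈ -702.27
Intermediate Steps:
v = 94259/54391 (v = ((-198)² - 133463)/(-164138 + 109747) = (39204 - 133463)/(-54391) = -94259*(-1/54391) = 94259/54391 ≈ 1.7330)
v - k(704) = 94259/54391 - 1*704 = 94259/54391 - 704 = -38197005/54391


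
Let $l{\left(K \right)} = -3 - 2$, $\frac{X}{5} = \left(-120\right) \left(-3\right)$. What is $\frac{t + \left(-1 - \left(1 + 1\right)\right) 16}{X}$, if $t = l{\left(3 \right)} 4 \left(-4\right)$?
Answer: $\frac{4}{225} \approx 0.017778$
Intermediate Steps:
$X = 1800$ ($X = 5 \left(\left(-120\right) \left(-3\right)\right) = 5 \cdot 360 = 1800$)
$l{\left(K \right)} = -5$
$t = 80$ ($t = \left(-5\right) 4 \left(-4\right) = \left(-20\right) \left(-4\right) = 80$)
$\frac{t + \left(-1 - \left(1 + 1\right)\right) 16}{X} = \frac{80 + \left(-1 - \left(1 + 1\right)\right) 16}{1800} = \left(80 + \left(-1 - 2\right) 16\right) \frac{1}{1800} = \left(80 - 48\right) \frac{1}{1800} = 32 \cdot \frac{1}{1800} = \frac{4}{225}$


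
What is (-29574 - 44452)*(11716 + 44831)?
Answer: -4185948222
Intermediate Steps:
(-29574 - 44452)*(11716 + 44831) = -74026*56547 = -4185948222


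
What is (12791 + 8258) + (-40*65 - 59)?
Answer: 18390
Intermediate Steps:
(12791 + 8258) + (-40*65 - 59) = 21049 + (-2600 - 59) = 21049 - 2659 = 18390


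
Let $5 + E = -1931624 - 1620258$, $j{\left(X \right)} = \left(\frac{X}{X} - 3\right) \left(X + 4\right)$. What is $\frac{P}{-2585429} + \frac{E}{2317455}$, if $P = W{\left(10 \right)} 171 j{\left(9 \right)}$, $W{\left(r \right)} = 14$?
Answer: $- \frac{1291271997929}{855945051885} \approx -1.5086$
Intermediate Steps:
$j{\left(X \right)} = -8 - 2 X$ ($j{\left(X \right)} = \left(1 - 3\right) \left(4 + X\right) = - 2 \left(4 + X\right) = -8 - 2 X$)
$E = -3551887$ ($E = -5 - 3551882 = -3551887$)
$P = -62244$ ($P = 14 \cdot 171 \left(-8 - 18\right) = 2394 \left(-8 - 18\right) = 2394 \left(-26\right) = -62244$)
$\frac{P}{-2585429} + \frac{E}{2317455} = - \frac{62244}{-2585429} - \frac{3551887}{2317455} = \left(-62244\right) \left(- \frac{1}{2585429}\right) - \frac{3551887}{2317455} = \frac{8892}{369347} - \frac{3551887}{2317455} = - \frac{1291271997929}{855945051885}$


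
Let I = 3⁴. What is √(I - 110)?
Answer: I*√29 ≈ 5.3852*I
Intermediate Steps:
I = 81
√(I - 110) = √(81 - 110) = √(-29) = I*√29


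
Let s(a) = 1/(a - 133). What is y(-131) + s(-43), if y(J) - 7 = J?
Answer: -21825/176 ≈ -124.01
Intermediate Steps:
s(a) = 1/(-133 + a)
y(J) = 7 + J
y(-131) + s(-43) = (7 - 131) + 1/(-133 - 43) = -124 + 1/(-176) = -124 - 1/176 = -21825/176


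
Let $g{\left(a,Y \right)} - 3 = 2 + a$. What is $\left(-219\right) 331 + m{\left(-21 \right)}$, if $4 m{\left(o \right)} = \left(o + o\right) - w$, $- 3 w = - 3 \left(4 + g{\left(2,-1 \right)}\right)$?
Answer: $- \frac{290009}{4} \approx -72502.0$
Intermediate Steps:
$g{\left(a,Y \right)} = 5 + a$ ($g{\left(a,Y \right)} = 3 + \left(2 + a\right) = 5 + a$)
$w = 11$ ($w = - \frac{\left(-3\right) \left(4 + \left(5 + 2\right)\right)}{3} = - \frac{\left(-3\right) \left(4 + 7\right)}{3} = - \frac{\left(-3\right) 11}{3} = \left(- \frac{1}{3}\right) \left(-33\right) = 11$)
$m{\left(o \right)} = - \frac{11}{4} + \frac{o}{2}$ ($m{\left(o \right)} = \frac{\left(o + o\right) - 11}{4} = \frac{2 o - 11}{4} = \frac{-11 + 2 o}{4} = - \frac{11}{4} + \frac{o}{2}$)
$\left(-219\right) 331 + m{\left(-21 \right)} = \left(-219\right) 331 + \left(- \frac{11}{4} + \frac{1}{2} \left(-21\right)\right) = -72489 - \frac{53}{4} = - \frac{290009}{4}$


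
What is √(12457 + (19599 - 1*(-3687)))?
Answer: √35743 ≈ 189.06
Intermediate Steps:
√(12457 + (19599 - 1*(-3687))) = √(12457 + (19599 + 3687)) = √(12457 + 23286) = √35743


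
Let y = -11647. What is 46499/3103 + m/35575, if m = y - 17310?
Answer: 1564348354/110389225 ≈ 14.171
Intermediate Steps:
m = -28957 (m = -11647 - 17310 = -28957)
46499/3103 + m/35575 = 46499/3103 - 28957/35575 = 1564348354/110389225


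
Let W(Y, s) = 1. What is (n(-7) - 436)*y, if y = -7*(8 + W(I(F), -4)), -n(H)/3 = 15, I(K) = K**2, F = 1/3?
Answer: 30303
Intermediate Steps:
F = 1/3 ≈ 0.33333
n(H) = -45 (n(H) = -3*15 = -45)
y = -63 (y = -7*(8 + 1) = -7*9 = -63)
(n(-7) - 436)*y = (-45 - 436)*(-63) = -481*(-63) = 30303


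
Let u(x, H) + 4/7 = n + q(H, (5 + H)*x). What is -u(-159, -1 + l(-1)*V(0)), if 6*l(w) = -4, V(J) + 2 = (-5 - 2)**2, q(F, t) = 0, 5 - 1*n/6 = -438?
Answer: -18602/7 ≈ -2657.4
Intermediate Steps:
n = 2658 (n = 30 - 6*(-438) = 30 + 2628 = 2658)
V(J) = 47 (V(J) = -2 + (-5 - 2)**2 = -2 + (-7)**2 = -2 + 49 = 47)
l(w) = -2/3 (l(w) = (1/6)*(-4) = -2/3)
u(x, H) = 18602/7 (u(x, H) = -4/7 + (2658 + 0) = -4/7 + 2658 = 18602/7)
-u(-159, -1 + l(-1)*V(0)) = -1*18602/7 = -18602/7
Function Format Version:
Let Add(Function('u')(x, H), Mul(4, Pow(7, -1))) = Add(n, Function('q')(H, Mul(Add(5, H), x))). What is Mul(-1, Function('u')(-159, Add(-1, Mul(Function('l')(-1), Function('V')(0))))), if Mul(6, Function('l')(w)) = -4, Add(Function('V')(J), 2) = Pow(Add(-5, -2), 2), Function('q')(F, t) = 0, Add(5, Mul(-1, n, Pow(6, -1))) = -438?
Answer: Rational(-18602, 7) ≈ -2657.4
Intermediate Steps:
n = 2658 (n = Add(30, Mul(-6, -438)) = Add(30, 2628) = 2658)
Function('V')(J) = 47 (Function('V')(J) = Add(-2, Pow(Add(-5, -2), 2)) = Add(-2, Pow(-7, 2)) = Add(-2, 49) = 47)
Function('l')(w) = Rational(-2, 3) (Function('l')(w) = Mul(Rational(1, 6), -4) = Rational(-2, 3))
Function('u')(x, H) = Rational(18602, 7) (Function('u')(x, H) = Add(Rational(-4, 7), Add(2658, 0)) = Add(Rational(-4, 7), 2658) = Rational(18602, 7))
Mul(-1, Function('u')(-159, Add(-1, Mul(Function('l')(-1), Function('V')(0))))) = Mul(-1, Rational(18602, 7)) = Rational(-18602, 7)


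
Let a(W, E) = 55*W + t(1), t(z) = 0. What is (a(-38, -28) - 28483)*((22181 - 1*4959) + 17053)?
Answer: -1047889575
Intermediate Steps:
a(W, E) = 55*W (a(W, E) = 55*W + 0 = 55*W)
(a(-38, -28) - 28483)*((22181 - 1*4959) + 17053) = (55*(-38) - 28483)*((22181 - 1*4959) + 17053) = (-2090 - 28483)*((22181 - 4959) + 17053) = -30573*(17222 + 17053) = -30573*34275 = -1047889575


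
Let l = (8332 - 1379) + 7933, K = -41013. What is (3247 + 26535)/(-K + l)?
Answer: 29782/55899 ≈ 0.53278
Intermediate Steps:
l = 14886 (l = 6953 + 7933 = 14886)
(3247 + 26535)/(-K + l) = (3247 + 26535)/(-1*(-41013) + 14886) = 29782/(41013 + 14886) = 29782/55899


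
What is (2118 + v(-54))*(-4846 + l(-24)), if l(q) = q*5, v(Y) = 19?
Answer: -10612342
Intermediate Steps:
l(q) = 5*q
(2118 + v(-54))*(-4846 + l(-24)) = (2118 + 19)*(-4846 + 5*(-24)) = 2137*(-4846 - 120) = 2137*(-4966) = -10612342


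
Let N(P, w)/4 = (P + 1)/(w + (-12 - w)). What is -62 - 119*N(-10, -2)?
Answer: -419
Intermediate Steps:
N(P, w) = -⅓ - P/3 (N(P, w) = 4*((P + 1)/(w + (-12 - w))) = 4*((1 + P)/(-12)) = 4*((1 + P)*(-1/12)) = 4*(-1/12 - P/12) = -⅓ - P/3)
-62 - 119*N(-10, -2) = -62 - 119*(-⅓ - ⅓*(-10)) = -62 - 119*(-⅓ + 10/3) = -62 - 119*3 = -62 - 357 = -419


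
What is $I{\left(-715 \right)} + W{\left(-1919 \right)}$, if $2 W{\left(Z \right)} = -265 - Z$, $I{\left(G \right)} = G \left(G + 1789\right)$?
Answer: $-767083$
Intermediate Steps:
$I{\left(G \right)} = G \left(1789 + G\right)$
$W{\left(Z \right)} = - \frac{265}{2} - \frac{Z}{2}$ ($W{\left(Z \right)} = \frac{-265 - Z}{2} = - \frac{265}{2} - \frac{Z}{2}$)
$I{\left(-715 \right)} + W{\left(-1919 \right)} = - 715 \left(1789 - 715\right) - -827 = \left(-715\right) 1074 + \left(- \frac{265}{2} + \frac{1919}{2}\right) = -767910 + 827 = -767083$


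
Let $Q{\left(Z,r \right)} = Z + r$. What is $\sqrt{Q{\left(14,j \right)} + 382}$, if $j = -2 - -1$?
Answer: $\sqrt{395} \approx 19.875$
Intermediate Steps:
$j = -1$ ($j = -2 + 1 = -1$)
$\sqrt{Q{\left(14,j \right)} + 382} = \sqrt{\left(14 - 1\right) + 382} = \sqrt{13 + 382} = \sqrt{395}$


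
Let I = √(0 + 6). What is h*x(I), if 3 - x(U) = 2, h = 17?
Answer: 17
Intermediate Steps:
I = √6 ≈ 2.4495
x(U) = 1 (x(U) = 3 - 1*2 = 3 - 2 = 1)
h*x(I) = 17*1 = 17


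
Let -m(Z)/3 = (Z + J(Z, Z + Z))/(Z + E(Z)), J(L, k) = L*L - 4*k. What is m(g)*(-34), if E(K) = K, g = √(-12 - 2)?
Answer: -357 + 51*I*√14 ≈ -357.0 + 190.82*I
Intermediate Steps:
J(L, k) = L² - 4*k
g = I*√14 (g = √(-14) = I*√14 ≈ 3.7417*I)
m(Z) = -3*(Z² - 7*Z)/(2*Z) (m(Z) = -3*(Z + (Z² - 4*(Z + Z)))/(Z + Z) = -3*(Z + (Z² - 8*Z))/(2*Z) = -3*(Z + (Z² - 8*Z))*1/(2*Z) = -3*(Z² - 7*Z)*1/(2*Z) = -3*(Z² - 7*Z)/(2*Z))
m(g)*(-34) = (21/2 - 3*I*√14/2)*(-34) = -357 + 51*I*√14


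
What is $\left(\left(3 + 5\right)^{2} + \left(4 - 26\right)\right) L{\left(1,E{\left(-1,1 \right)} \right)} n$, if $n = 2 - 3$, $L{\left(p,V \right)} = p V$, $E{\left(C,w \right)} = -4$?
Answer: $168$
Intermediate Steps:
$L{\left(p,V \right)} = V p$
$n = -1$
$\left(\left(3 + 5\right)^{2} + \left(4 - 26\right)\right) L{\left(1,E{\left(-1,1 \right)} \right)} n = \left(\left(3 + 5\right)^{2} + \left(4 - 26\right)\right) \left(-4\right) 1 \left(-1\right) = \left(8^{2} + \left(4 - 26\right)\right) \left(\left(-4\right) \left(-1\right)\right) = \left(64 - 22\right) 4 = 42 \cdot 4 = 168$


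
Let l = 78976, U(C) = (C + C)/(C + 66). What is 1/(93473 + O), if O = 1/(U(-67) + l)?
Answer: 79110/7394649031 ≈ 1.0698e-5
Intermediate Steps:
U(C) = 2*C/(66 + C) (U(C) = (2*C)/(66 + C) = 2*C/(66 + C))
O = 1/79110 (O = 1/(2*(-67)/(66 - 67) + 78976) = 1/(2*(-67)/(-1) + 78976) = 1/(2*(-67)*(-1) + 78976) = 1/(134 + 78976) = 1/79110 ≈ 1.2641e-5)
1/(93473 + O) = 1/(93473 + 1/79110) = 1/(7394649031/79110) = 79110/7394649031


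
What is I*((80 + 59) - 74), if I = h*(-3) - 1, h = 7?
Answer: -1430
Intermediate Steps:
I = -22 (I = 7*(-3) - 1 = -21 - 1 = -22)
I*((80 + 59) - 74) = -22*((80 + 59) - 74) = -22*(139 - 74) = -22*65 = -1430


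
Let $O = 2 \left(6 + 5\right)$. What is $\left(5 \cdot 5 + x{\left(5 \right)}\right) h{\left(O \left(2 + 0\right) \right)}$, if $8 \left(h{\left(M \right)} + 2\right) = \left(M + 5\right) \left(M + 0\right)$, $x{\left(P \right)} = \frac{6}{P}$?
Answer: $\frac{14017}{2} \approx 7008.5$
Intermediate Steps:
$O = 22$ ($O = 2 \cdot 11 = 22$)
$h{\left(M \right)} = -2 + \frac{M \left(5 + M\right)}{8}$ ($h{\left(M \right)} = -2 + \frac{\left(M + 5\right) \left(M + 0\right)}{8} = -2 + \frac{\left(5 + M\right) M}{8} = -2 + \frac{M \left(5 + M\right)}{8}$)
$\left(5 \cdot 5 + x{\left(5 \right)}\right) h{\left(O \left(2 + 0\right) \right)} = \left(5 \cdot 5 + \frac{6}{5}\right) \left(-2 + \frac{\left(22 \left(2 + 0\right)\right)^{2}}{8} + \frac{5 \cdot 22 \left(2 + 0\right)}{8}\right) = \left(25 + 6 \cdot \frac{1}{5}\right) \left(-2 + \frac{\left(22 \cdot 2\right)^{2}}{8} + \frac{5 \cdot 22 \cdot 2}{8}\right) = \left(25 + \frac{6}{5}\right) \left(-2 + \frac{44^{2}}{8} + \frac{5}{8} \cdot 44\right) = \frac{131 \left(-2 + \frac{1}{8} \cdot 1936 + \frac{55}{2}\right)}{5} = \frac{131 \left(-2 + 242 + \frac{55}{2}\right)}{5} = \frac{131}{5} \cdot \frac{535}{2} = \frac{14017}{2}$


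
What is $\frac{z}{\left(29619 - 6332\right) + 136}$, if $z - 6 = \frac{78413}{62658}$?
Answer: $\frac{454361}{1467638334} \approx 0.00030959$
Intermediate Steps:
$z = \frac{454361}{62658}$ ($z = 6 + \frac{78413}{62658} = \frac{454361}{62658} \approx 7.2514$)
$\frac{z}{\left(29619 - 6332\right) + 136} = \frac{454361}{62658 \left(\left(29619 - 6332\right) + 136\right)} = \frac{454361}{62658 \left(23287 + 136\right)} = \frac{454361}{62658 \cdot 23423} = \frac{454361}{62658} \cdot \frac{1}{23423} = \frac{454361}{1467638334}$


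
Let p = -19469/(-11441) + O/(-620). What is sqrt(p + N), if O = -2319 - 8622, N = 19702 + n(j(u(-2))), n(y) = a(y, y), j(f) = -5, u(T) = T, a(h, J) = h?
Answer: 3*sqrt(27557215634350095)/3546710 ≈ 140.42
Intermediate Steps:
n(y) = y
N = 19697 (N = 19702 - 5 = 19697)
O = -10941
p = 137246761/7093420 (p = -19469/(-11441) - 10941/(-620) = -19469*(-1/11441) - 10941*(-1/620) = 19469/11441 + 10941/620 = 137246761/7093420 ≈ 19.348)
sqrt(p + N) = sqrt(137246761/7093420 + 19697) = sqrt(139856340501/7093420) = 3*sqrt(27557215634350095)/3546710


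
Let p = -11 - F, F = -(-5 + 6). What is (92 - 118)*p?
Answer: 260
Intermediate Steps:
F = -1 (F = -1*1 = -1)
p = -10 (p = -11 - 1*(-1) = -11 + 1 = -10)
(92 - 118)*p = (92 - 118)*(-10) = -26*(-10) = 260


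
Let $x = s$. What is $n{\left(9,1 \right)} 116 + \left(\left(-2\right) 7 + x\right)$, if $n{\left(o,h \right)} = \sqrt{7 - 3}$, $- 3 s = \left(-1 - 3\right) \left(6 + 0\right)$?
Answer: $226$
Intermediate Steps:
$s = 8$ ($s = - \frac{\left(-1 - 3\right) \left(6 + 0\right)}{3} = - \frac{\left(-4\right) 6}{3} = \left(- \frac{1}{3}\right) \left(-24\right) = 8$)
$x = 8$
$n{\left(o,h \right)} = 2$ ($n{\left(o,h \right)} = \sqrt{4} = 2$)
$n{\left(9,1 \right)} 116 + \left(\left(-2\right) 7 + x\right) = 2 \cdot 116 + \left(\left(-2\right) 7 + 8\right) = 232 + \left(-14 + 8\right) = 232 - 6 = 226$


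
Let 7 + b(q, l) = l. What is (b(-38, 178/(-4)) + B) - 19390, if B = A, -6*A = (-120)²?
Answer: -43683/2 ≈ -21842.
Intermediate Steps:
A = -2400 (A = -⅙*(-120)² = -⅙*14400 = -2400)
b(q, l) = -7 + l
B = -2400
(b(-38, 178/(-4)) + B) - 19390 = ((-7 + 178/(-4)) - 2400) - 19390 = ((-7 + 178*(-¼)) - 2400) - 19390 = ((-7 - 89/2) - 2400) - 19390 = (-103/2 - 2400) - 19390 = -4903/2 - 19390 = -43683/2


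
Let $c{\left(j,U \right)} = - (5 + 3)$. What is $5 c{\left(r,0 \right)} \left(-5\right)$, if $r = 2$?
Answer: $200$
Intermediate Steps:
$c{\left(j,U \right)} = -8$ ($c{\left(j,U \right)} = \left(-1\right) 8 = -8$)
$5 c{\left(r,0 \right)} \left(-5\right) = 5 \left(-8\right) \left(-5\right) = \left(-40\right) \left(-5\right) = 200$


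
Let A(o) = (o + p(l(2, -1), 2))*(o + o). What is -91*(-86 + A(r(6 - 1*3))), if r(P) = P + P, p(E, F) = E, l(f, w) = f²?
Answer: -3094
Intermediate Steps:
r(P) = 2*P
A(o) = 2*o*(4 + o) (A(o) = (o + 2²)*(o + o) = (o + 4)*(2*o) = (4 + o)*(2*o) = 2*o*(4 + o))
-91*(-86 + A(r(6 - 1*3))) = -91*(-86 + 2*(2*(6 - 1*3))*(4 + 2*(6 - 1*3))) = -91*(-86 + 2*(2*(6 - 3))*(4 + 2*(6 - 3))) = -91*(-86 + 2*(2*3)*(4 + 2*3)) = -91*(-86 + 2*6*(4 + 6)) = -91*(-86 + 2*6*10) = -91*(-86 + 120) = -91*34 = -3094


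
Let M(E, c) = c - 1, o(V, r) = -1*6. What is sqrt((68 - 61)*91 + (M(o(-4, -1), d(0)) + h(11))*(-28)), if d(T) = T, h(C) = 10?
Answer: sqrt(385) ≈ 19.621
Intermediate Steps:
o(V, r) = -6
M(E, c) = -1 + c
sqrt((68 - 61)*91 + (M(o(-4, -1), d(0)) + h(11))*(-28)) = sqrt((68 - 61)*91 + ((-1 + 0) + 10)*(-28)) = sqrt(7*91 + (-1 + 10)*(-28)) = sqrt(637 + 9*(-28)) = sqrt(637 - 252) = sqrt(385)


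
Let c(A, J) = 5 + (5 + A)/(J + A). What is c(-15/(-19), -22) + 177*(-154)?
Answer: -10983069/403 ≈ -27253.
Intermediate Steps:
c(A, J) = 5 + (5 + A)/(A + J)
c(-15/(-19), -22) + 177*(-154) = (5 + 5*(-22) + 6*(-15/(-19)))/(-15/(-19) - 22) + 177*(-154) = (5 - 110 + 6*(-15*(-1/19)))/(-15*(-1/19) - 22) - 27258 = (5 - 110 + 6*(15/19))/(15/19 - 22) - 27258 = (5 - 110 + 90/19)/(-403/19) - 27258 = -19/403*(-1905/19) - 27258 = 1905/403 - 27258 = -10983069/403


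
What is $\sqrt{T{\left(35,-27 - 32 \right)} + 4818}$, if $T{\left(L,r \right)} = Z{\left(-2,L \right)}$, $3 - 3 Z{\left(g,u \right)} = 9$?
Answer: $4 \sqrt{301} \approx 69.397$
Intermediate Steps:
$Z{\left(g,u \right)} = -2$ ($Z{\left(g,u \right)} = 1 - 3 = -2$)
$T{\left(L,r \right)} = -2$
$\sqrt{T{\left(35,-27 - 32 \right)} + 4818} = \sqrt{-2 + 4818} = \sqrt{4816} = 4 \sqrt{301}$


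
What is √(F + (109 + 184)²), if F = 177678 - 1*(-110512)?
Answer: √374039 ≈ 611.59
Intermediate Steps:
F = 288190 (F = 177678 + 110512 = 288190)
√(F + (109 + 184)²) = √(288190 + (109 + 184)²) = √(288190 + 293²) = √(288190 + 85849) = √374039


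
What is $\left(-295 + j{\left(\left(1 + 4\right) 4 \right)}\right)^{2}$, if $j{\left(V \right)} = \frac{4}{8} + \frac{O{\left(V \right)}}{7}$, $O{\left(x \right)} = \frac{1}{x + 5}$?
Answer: $\frac{10624043329}{122500} \approx 86727.0$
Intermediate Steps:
$O{\left(x \right)} = \frac{1}{5 + x}$
$j{\left(V \right)} = \frac{1}{2} + \frac{1}{7 \left(5 + V\right)}$ ($j{\left(V \right)} = \frac{4}{8} + \frac{1}{\left(5 + V\right) 7} = 4 \cdot \frac{1}{8} + \frac{1}{5 + V} \frac{1}{7} = \frac{1}{2} + \frac{1}{7 \left(5 + V\right)}$)
$\left(-295 + j{\left(\left(1 + 4\right) 4 \right)}\right)^{2} = \left(-295 + \frac{37 + 7 \left(1 + 4\right) 4}{14 \left(5 + \left(1 + 4\right) 4\right)}\right)^{2} = \left(-295 + \frac{37 + 7 \cdot 5 \cdot 4}{14 \left(5 + 5 \cdot 4\right)}\right)^{2} = \left(-295 + \frac{37 + 7 \cdot 20}{14 \left(5 + 20\right)}\right)^{2} = \left(-295 + \frac{37 + 140}{14 \cdot 25}\right)^{2} = \left(-295 + \frac{1}{14} \cdot \frac{1}{25} \cdot 177\right)^{2} = \left(-295 + \frac{177}{350}\right)^{2} = \left(- \frac{103073}{350}\right)^{2} = \frac{10624043329}{122500}$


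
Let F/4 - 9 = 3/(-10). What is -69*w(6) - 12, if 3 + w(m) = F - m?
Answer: -8961/5 ≈ -1792.2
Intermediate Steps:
F = 174/5 (F = 36 + 4*(3/(-10)) = 36 + 4*(3*(-1/10)) = 36 + 4*(-3/10) = 36 - 6/5 = 174/5 ≈ 34.800)
w(m) = 159/5 - m (w(m) = -3 + (174/5 - m) = 159/5 - m)
-69*w(6) - 12 = -69*(159/5 - 1*6) - 12 = -69*(159/5 - 6) - 12 = -69*129/5 - 12 = -8901/5 - 12 = -8961/5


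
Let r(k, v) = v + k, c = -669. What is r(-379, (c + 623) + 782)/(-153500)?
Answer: -357/153500 ≈ -0.0023257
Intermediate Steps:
r(k, v) = k + v
r(-379, (c + 623) + 782)/(-153500) = (-379 + ((-669 + 623) + 782))/(-153500) = (-379 + (-46 + 782))*(-1/153500) = (-379 + 736)*(-1/153500) = 357*(-1/153500) = -357/153500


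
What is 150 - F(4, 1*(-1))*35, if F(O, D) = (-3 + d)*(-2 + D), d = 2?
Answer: 45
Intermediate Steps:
F(O, D) = 2 - D (F(O, D) = (-3 + 2)*(-2 + D) = -(-2 + D) = 2 - D)
150 - F(4, 1*(-1))*35 = 150 - (2 - (-1))*35 = 150 - (2 - 1*(-1))*35 = 150 - (2 + 1)*35 = 150 - 1*3*35 = 150 - 3*35 = 150 - 105 = 45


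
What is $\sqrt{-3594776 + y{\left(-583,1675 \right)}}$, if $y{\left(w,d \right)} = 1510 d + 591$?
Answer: $i \sqrt{1064935} \approx 1032.0 i$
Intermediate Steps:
$y{\left(w,d \right)} = 591 + 1510 d$
$\sqrt{-3594776 + y{\left(-583,1675 \right)}} = \sqrt{-3594776 + \left(591 + 1510 \cdot 1675\right)} = \sqrt{-3594776 + \left(591 + 2529250\right)} = \sqrt{-3594776 + 2529841} = \sqrt{-1064935} = i \sqrt{1064935}$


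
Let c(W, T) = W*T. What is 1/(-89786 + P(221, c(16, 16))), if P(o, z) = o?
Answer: -1/89565 ≈ -1.1165e-5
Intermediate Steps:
c(W, T) = T*W
1/(-89786 + P(221, c(16, 16))) = 1/(-89786 + 221) = 1/(-89565) = -1/89565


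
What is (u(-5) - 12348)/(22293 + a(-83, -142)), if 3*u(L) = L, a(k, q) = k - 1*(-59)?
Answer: -37049/66807 ≈ -0.55457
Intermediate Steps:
a(k, q) = 59 + k (a(k, q) = k + 59 = 59 + k)
u(L) = L/3
(u(-5) - 12348)/(22293 + a(-83, -142)) = ((⅓)*(-5) - 12348)/(22293 + (59 - 83)) = (-5/3 - 12348)/(22293 - 24) = -37049/3/22269 = -37049/3*1/22269 = -37049/66807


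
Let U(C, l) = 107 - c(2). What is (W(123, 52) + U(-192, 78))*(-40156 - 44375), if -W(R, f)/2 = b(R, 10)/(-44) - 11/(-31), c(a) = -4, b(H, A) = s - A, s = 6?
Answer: -3173885457/341 ≈ -9.3076e+6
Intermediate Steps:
b(H, A) = 6 - A
U(C, l) = 111 (U(C, l) = 107 - 1*(-4) = 107 + 4 = 111)
W(R, f) = -304/341 (W(R, f) = -2*((6 - 1*10)/(-44) - 11/(-31)) = -2*((6 - 10)*(-1/44) - 11*(-1/31)) = -2*(-4*(-1/44) + 11/31) = -2*(1/11 + 11/31) = -2*152/341 = -304/341)
(W(123, 52) + U(-192, 78))*(-40156 - 44375) = (-304/341 + 111)*(-40156 - 44375) = (37547/341)*(-84531) = -3173885457/341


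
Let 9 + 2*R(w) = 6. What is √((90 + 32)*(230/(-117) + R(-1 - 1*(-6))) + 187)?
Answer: 2*I*√89674/39 ≈ 15.357*I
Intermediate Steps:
R(w) = -3/2 (R(w) = -9/2 + (½)*6 = -9/2 + 3 = -3/2)
√((90 + 32)*(230/(-117) + R(-1 - 1*(-6))) + 187) = √((90 + 32)*(230/(-117) - 3/2) + 187) = √(122*(230*(-1/117) - 3/2) + 187) = √(122*(-230/117 - 3/2) + 187) = √(122*(-811/234) + 187) = √(-49471/117 + 187) = √(-27592/117) = 2*I*√89674/39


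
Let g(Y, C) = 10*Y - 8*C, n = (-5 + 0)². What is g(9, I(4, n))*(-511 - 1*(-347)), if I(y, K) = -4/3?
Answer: -49528/3 ≈ -16509.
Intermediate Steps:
n = 25 (n = (-5)² = 25)
I(y, K) = -4/3 (I(y, K) = -4*⅓ = -4/3)
g(Y, C) = -8*C + 10*Y
g(9, I(4, n))*(-511 - 1*(-347)) = (-8*(-4/3) + 10*9)*(-511 - 1*(-347)) = (32/3 + 90)*(-511 + 347) = (302/3)*(-164) = -49528/3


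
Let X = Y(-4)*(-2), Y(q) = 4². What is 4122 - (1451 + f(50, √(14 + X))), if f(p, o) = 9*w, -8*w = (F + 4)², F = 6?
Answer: 5567/2 ≈ 2783.5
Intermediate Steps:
w = -25/2 (w = -(6 + 4)²/8 = -⅛*10² = -⅛*100 = -25/2 ≈ -12.500)
Y(q) = 16
X = -32 (X = 16*(-2) = -32)
f(p, o) = -225/2 (f(p, o) = 9*(-25/2) = -225/2)
4122 - (1451 + f(50, √(14 + X))) = 4122 - (1451 - 225/2) = 4122 - 1*2677/2 = 4122 - 2677/2 = 5567/2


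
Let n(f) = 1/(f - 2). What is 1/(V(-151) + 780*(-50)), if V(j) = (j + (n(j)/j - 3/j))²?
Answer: -533748609/8649402974351 ≈ -6.1709e-5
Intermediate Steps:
n(f) = 1/(-2 + f)
V(j) = (j - 3/j + 1/(j*(-2 + j)))² (V(j) = (j + (1/((-2 + j)*j) - 3/j))² = (j + (1/(j*(-2 + j)) - 3/j))² = (j + (-3/j + 1/(j*(-2 + j))))² = (j - 3/j + 1/(j*(-2 + j)))²)
1/(V(-151) + 780*(-50)) = 1/((1 + (-3 + (-151)²)*(-2 - 151))²/((-151)²*(-2 - 151)²) + 780*(-50)) = 1/((1/22801)*(1 + (-3 + 22801)*(-153))²/(-153)² - 39000) = 1/((1/22801)*(1 + 22798*(-153))²*(1/23409) - 39000) = 1/((1/22801)*(1 - 3488094)²*(1/23409) - 39000) = 1/((1/22801)*(-3488093)²*(1/23409) - 39000) = 1/((1/22801)*12166792776649*(1/23409) - 39000) = 1/(12166792776649/533748609 - 39000) = 1/(-8649402974351/533748609) = -533748609/8649402974351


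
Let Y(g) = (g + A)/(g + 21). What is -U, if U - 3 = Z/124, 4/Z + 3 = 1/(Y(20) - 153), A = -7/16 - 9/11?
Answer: -306679310/102593353 ≈ -2.9893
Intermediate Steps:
A = -221/176 (A = -7*1/16 - 9*1/11 = -7/16 - 9/11 = -221/176 ≈ -1.2557)
Y(g) = (-221/176 + g)/(21 + g) (Y(g) = (g - 221/176)/(g + 21) = (-221/176 + g)/(21 + g))
Z = -4402996/3309463 (Z = 4/(-3 + 1/((-221/176 + 20)/(21 + 20) - 153)) = 4/(-3 + 1/((3299/176)/41 - 153)) = 4/(-3 + 1/((1/41)*(3299/176) - 153)) = 4/(-3 + 1/(3299/7216 - 153)) = 4/(-3 + 1/(-1100749/7216)) = 4/(-3 - 7216/1100749) = 4/(-3309463/1100749) = 4*(-1100749/3309463) = -4402996/3309463 ≈ -1.3304)
U = 306679310/102593353 (U = 3 - 4402996/3309463/124 = 3 - 4402996/3309463*1/124 = 3 - 1100749/102593353 = 306679310/102593353 ≈ 2.9893)
-U = -1*306679310/102593353 = -306679310/102593353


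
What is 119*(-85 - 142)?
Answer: -27013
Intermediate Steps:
119*(-85 - 142) = 119*(-227) = -27013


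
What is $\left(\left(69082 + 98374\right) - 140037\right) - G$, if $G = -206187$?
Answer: $233606$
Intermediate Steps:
$\left(\left(69082 + 98374\right) - 140037\right) - G = \left(\left(69082 + 98374\right) - 140037\right) - -206187 = \left(167456 - 140037\right) + 206187 = 27419 + 206187 = 233606$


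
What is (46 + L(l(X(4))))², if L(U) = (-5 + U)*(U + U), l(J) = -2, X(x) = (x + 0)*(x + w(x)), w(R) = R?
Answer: 5476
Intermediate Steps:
X(x) = 2*x² (X(x) = (x + 0)*(x + x) = x*(2*x) = 2*x²)
L(U) = 2*U*(-5 + U) (L(U) = (-5 + U)*(2*U) = 2*U*(-5 + U))
(46 + L(l(X(4))))² = (46 + 2*(-2)*(-5 - 2))² = (46 + 2*(-2)*(-7))² = (46 + 28)² = 74² = 5476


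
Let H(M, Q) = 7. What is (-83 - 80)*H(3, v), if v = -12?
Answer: -1141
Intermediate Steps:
(-83 - 80)*H(3, v) = (-83 - 80)*7 = -163*7 = -1141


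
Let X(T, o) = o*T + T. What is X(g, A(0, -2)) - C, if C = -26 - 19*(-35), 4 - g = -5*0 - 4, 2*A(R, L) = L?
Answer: -639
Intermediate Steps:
A(R, L) = L/2
g = 8 (g = 4 - (-5*0 - 4) = 4 - (0 - 4) = 4 - 1*(-4) = 4 + 4 = 8)
C = 639 (C = -26 + 665 = 639)
X(T, o) = T + T*o (X(T, o) = T*o + T = T + T*o)
X(g, A(0, -2)) - C = 8*(1 + (½)*(-2)) - 1*639 = 8*(1 - 1) - 639 = 8*0 - 639 = 0 - 639 = -639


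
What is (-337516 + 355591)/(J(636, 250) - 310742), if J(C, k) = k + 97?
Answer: -1205/20693 ≈ -0.058232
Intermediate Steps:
J(C, k) = 97 + k
(-337516 + 355591)/(J(636, 250) - 310742) = (-337516 + 355591)/((97 + 250) - 310742) = 18075/(347 - 310742) = 18075/(-310395) = 18075*(-1/310395) = -1205/20693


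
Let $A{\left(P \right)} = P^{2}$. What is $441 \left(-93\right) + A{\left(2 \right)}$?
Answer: $-41009$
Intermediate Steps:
$441 \left(-93\right) + A{\left(2 \right)} = 441 \left(-93\right) + 2^{2} = -41013 + 4 = -41009$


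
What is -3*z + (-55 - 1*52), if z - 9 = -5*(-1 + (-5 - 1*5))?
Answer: -299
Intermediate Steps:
z = 64 (z = 9 - 5*(-1 + (-5 - 1*5)) = 9 - 5*(-1 + (-5 - 5)) = 9 - 5*(-1 - 10) = 9 - 5*(-11) = 9 + 55 = 64)
-3*z + (-55 - 1*52) = -3*64 + (-55 - 1*52) = -192 + (-55 - 52) = -192 - 107 = -299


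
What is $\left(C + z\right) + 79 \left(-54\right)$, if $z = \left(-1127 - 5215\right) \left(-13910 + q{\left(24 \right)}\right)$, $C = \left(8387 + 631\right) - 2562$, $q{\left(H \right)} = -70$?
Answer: $88663350$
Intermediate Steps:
$C = 6456$ ($C = 9018 - 2562 = 6456$)
$z = 88661160$ ($z = \left(-1127 - 5215\right) \left(-13910 - 70\right) = \left(-6342\right) \left(-13980\right) = 88661160$)
$\left(C + z\right) + 79 \left(-54\right) = \left(6456 + 88661160\right) + 79 \left(-54\right) = 88667616 - 4266 = 88663350$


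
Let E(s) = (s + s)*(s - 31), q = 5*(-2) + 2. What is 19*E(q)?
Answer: 11856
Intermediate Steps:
q = -8 (q = -10 + 2 = -8)
E(s) = 2*s*(-31 + s) (E(s) = (2*s)*(-31 + s) = 2*s*(-31 + s))
19*E(q) = 19*(2*(-8)*(-31 - 8)) = 19*(2*(-8)*(-39)) = 19*624 = 11856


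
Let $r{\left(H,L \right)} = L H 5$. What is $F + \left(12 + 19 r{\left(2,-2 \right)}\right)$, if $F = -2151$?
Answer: $-2519$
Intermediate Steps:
$r{\left(H,L \right)} = 5 H L$ ($r{\left(H,L \right)} = H L 5 = 5 H L$)
$F + \left(12 + 19 r{\left(2,-2 \right)}\right) = -2151 + \left(12 + 19 \cdot 5 \cdot 2 \left(-2\right)\right) = -2151 + \left(12 + 19 \left(-20\right)\right) = -2151 + \left(12 - 380\right) = -2151 - 368 = -2519$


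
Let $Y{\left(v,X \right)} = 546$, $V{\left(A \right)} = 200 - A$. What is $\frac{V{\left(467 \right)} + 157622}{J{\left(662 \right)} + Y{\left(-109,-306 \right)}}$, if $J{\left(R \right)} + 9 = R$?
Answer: $\frac{14305}{109} \approx 131.24$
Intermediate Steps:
$J{\left(R \right)} = -9 + R$
$\frac{V{\left(467 \right)} + 157622}{J{\left(662 \right)} + Y{\left(-109,-306 \right)}} = \frac{\left(200 - 467\right) + 157622}{\left(-9 + 662\right) + 546} = \frac{\left(200 - 467\right) + 157622}{653 + 546} = \frac{-267 + 157622}{1199} = 157355 \cdot \frac{1}{1199} = \frac{14305}{109}$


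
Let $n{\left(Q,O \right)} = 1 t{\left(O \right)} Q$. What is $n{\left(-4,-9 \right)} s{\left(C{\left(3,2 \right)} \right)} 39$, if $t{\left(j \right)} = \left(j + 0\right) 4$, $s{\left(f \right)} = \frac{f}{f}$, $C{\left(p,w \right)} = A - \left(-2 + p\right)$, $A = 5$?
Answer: $5616$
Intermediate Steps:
$C{\left(p,w \right)} = 7 - p$ ($C{\left(p,w \right)} = 5 - \left(-2 + p\right) = 7 - p$)
$s{\left(f \right)} = 1$
$t{\left(j \right)} = 4 j$ ($t{\left(j \right)} = j 4 = 4 j$)
$n{\left(Q,O \right)} = 4 O Q$ ($n{\left(Q,O \right)} = 1 \cdot 4 O Q = 4 O Q$)
$n{\left(-4,-9 \right)} s{\left(C{\left(3,2 \right)} \right)} 39 = 4 \left(-9\right) \left(-4\right) 1 \cdot 39 = 144 \cdot 1 \cdot 39 = 144 \cdot 39 = 5616$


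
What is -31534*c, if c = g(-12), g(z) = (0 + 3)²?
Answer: -283806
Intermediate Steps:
g(z) = 9 (g(z) = 3² = 9)
c = 9
-31534*c = -31534*9 = -283806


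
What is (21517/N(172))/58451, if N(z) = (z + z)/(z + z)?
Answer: 21517/58451 ≈ 0.36812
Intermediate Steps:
N(z) = 1 (N(z) = (2*z)/((2*z)) = (2*z)*(1/(2*z)) = 1)
(21517/N(172))/58451 = (21517/1)/58451 = (21517*1)*(1/58451) = 21517*(1/58451) = 21517/58451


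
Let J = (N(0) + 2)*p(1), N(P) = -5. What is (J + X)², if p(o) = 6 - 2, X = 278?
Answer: 70756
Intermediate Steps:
p(o) = 4
J = -12 (J = (-5 + 2)*4 = -3*4 = -12)
(J + X)² = (-12 + 278)² = 266² = 70756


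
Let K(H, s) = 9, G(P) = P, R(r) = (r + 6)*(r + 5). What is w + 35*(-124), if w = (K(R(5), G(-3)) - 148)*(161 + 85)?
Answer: -38534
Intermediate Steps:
R(r) = (5 + r)*(6 + r) (R(r) = (6 + r)*(5 + r) = (5 + r)*(6 + r))
w = -34194 (w = (9 - 148)*(161 + 85) = -139*246 = -34194)
w + 35*(-124) = -34194 + 35*(-124) = -34194 - 4340 = -38534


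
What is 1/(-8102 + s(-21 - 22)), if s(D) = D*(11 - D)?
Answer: -1/10424 ≈ -9.5933e-5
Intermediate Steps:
1/(-8102 + s(-21 - 22)) = 1/(-8102 + (-21 - 22)*(11 - (-21 - 22))) = 1/(-8102 - 43*(11 - 1*(-43))) = 1/(-8102 - 43*(11 + 43)) = 1/(-8102 - 43*54) = 1/(-8102 - 2322) = 1/(-10424) = -1/10424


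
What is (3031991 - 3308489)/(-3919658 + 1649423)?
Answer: 92166/756745 ≈ 0.12179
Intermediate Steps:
(3031991 - 3308489)/(-3919658 + 1649423) = -276498/(-2270235) = -276498*(-1/2270235) = 92166/756745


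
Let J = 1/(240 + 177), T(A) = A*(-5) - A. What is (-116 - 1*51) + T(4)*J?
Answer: -23221/139 ≈ -167.06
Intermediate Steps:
T(A) = -6*A (T(A) = -5*A - A = -6*A)
J = 1/417 ≈ 0.0023981
(-116 - 1*51) + T(4)*J = (-116 - 1*51) - 6*4*(1/417) = (-116 - 51) - 24*1/417 = -167 - 8/139 = -23221/139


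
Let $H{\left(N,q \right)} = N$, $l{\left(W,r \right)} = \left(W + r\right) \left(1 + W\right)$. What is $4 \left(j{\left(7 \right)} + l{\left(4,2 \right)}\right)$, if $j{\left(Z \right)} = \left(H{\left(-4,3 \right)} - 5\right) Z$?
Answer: $-132$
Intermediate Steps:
$l{\left(W,r \right)} = \left(1 + W\right) \left(W + r\right)$
$j{\left(Z \right)} = - 9 Z$ ($j{\left(Z \right)} = \left(-4 - 5\right) Z = - 9 Z$)
$4 \left(j{\left(7 \right)} + l{\left(4,2 \right)}\right) = 4 \left(\left(-9\right) 7 + \left(4 + 2 + 4^{2} + 4 \cdot 2\right)\right) = 4 \left(-63 + \left(4 + 2 + 16 + 8\right)\right) = 4 \left(-63 + 30\right) = 4 \left(-33\right) = -132$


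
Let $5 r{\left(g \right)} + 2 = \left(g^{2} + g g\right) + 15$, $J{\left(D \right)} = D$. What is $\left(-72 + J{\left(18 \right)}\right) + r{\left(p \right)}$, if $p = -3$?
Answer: $- \frac{239}{5} \approx -47.8$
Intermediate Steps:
$r{\left(g \right)} = \frac{13}{5} + \frac{2 g^{2}}{5}$ ($r{\left(g \right)} = - \frac{2}{5} + \frac{\left(g^{2} + g g\right) + 15}{5} = - \frac{2}{5} + \frac{\left(g^{2} + g^{2}\right) + 15}{5} = - \frac{2}{5} + \frac{2 g^{2} + 15}{5} = - \frac{2}{5} + \frac{15 + 2 g^{2}}{5} = - \frac{2}{5} + \left(3 + \frac{2 g^{2}}{5}\right) = \frac{13}{5} + \frac{2 g^{2}}{5}$)
$\left(-72 + J{\left(18 \right)}\right) + r{\left(p \right)} = \left(-72 + 18\right) + \left(\frac{13}{5} + \frac{2 \left(-3\right)^{2}}{5}\right) = -54 + \left(\frac{13}{5} + \frac{2}{5} \cdot 9\right) = -54 + \left(\frac{13}{5} + \frac{18}{5}\right) = -54 + \frac{31}{5} = - \frac{239}{5}$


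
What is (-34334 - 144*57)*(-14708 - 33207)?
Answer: 2038399930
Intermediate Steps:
(-34334 - 144*57)*(-14708 - 33207) = (-34334 - 8208)*(-47915) = -42542*(-47915) = 2038399930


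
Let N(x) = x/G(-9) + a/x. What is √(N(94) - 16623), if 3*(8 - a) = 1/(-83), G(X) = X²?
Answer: I*√81954682224854/70218 ≈ 128.93*I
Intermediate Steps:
a = 1993/249 (a = 8 - ⅓/(-83) = 8 - ⅓*(-1/83) = 8 + 1/249 = 1993/249 ≈ 8.0040)
N(x) = x/81 + 1993/(249*x) (N(x) = x/((-9)²) + 1993/(249*x) = x/81 + 1993/(249*x))
√(N(94) - 16623) = √(((1/81)*94 + (1993/249)/94) - 16623) = √((94/81 + (1993/249)*(1/94)) - 16623) = √((94/81 + 1993/23406) - 16623) = √(787199/631962 - 16623) = √(-10504317127/631962) = I*√81954682224854/70218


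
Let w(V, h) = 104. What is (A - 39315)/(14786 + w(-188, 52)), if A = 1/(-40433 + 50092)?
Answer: -189871792/71911255 ≈ -2.6404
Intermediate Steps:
A = 1/9659 ≈ 0.00010353
(A - 39315)/(14786 + w(-188, 52)) = (1/9659 - 39315)/(14786 + 104) = -379743584/9659/14890 = -379743584/9659*1/14890 = -189871792/71911255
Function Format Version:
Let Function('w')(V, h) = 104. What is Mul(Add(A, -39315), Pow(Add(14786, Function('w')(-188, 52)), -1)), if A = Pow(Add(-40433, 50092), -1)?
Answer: Rational(-189871792, 71911255) ≈ -2.6404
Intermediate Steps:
A = Rational(1, 9659) (A = Pow(9659, -1) = Rational(1, 9659) ≈ 0.00010353)
Mul(Add(A, -39315), Pow(Add(14786, Function('w')(-188, 52)), -1)) = Mul(Add(Rational(1, 9659), -39315), Pow(Add(14786, 104), -1)) = Mul(Rational(-379743584, 9659), Pow(14890, -1)) = Mul(Rational(-379743584, 9659), Rational(1, 14890)) = Rational(-189871792, 71911255)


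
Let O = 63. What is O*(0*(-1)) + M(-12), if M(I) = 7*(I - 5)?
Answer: -119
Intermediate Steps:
M(I) = -35 + 7*I (M(I) = 7*(-5 + I) = -35 + 7*I)
O*(0*(-1)) + M(-12) = 63*(0*(-1)) + (-35 + 7*(-12)) = 63*0 + (-35 - 84) = 0 - 119 = -119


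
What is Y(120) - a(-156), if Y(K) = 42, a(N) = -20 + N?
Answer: 218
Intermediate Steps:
Y(120) - a(-156) = 42 - (-20 - 156) = 42 - 1*(-176) = 42 + 176 = 218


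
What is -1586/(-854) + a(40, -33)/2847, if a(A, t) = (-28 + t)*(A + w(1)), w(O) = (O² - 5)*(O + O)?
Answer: 23347/19929 ≈ 1.1715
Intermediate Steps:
w(O) = 2*O*(-5 + O²) (w(O) = (-5 + O²)*(2*O) = 2*O*(-5 + O²))
a(A, t) = (-28 + t)*(-8 + A) (a(A, t) = (-28 + t)*(A + 2*1*(-5 + 1²)) = (-28 + t)*(A + 2*1*(-5 + 1)) = (-28 + t)*(A + 2*1*(-4)) = (-28 + t)*(A - 8) = (-28 + t)*(-8 + A))
-1586/(-854) + a(40, -33)/2847 = -1586/(-854) + (224 - 28*40 - 8*(-33) + 40*(-33))/2847 = -1586*(-1/854) + (224 - 1120 + 264 - 1320)*(1/2847) = 13/7 - 1952*1/2847 = 13/7 - 1952/2847 = 23347/19929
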